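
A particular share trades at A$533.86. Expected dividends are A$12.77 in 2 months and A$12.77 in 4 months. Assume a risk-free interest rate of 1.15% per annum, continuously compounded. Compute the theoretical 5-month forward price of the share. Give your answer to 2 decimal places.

PV(dividends) I = 12.77·e^(−0.0115·2/12) + 12.77·e^(−0.0115·4/12)
I = 12.7455 + 12.7211 = 25.4666
F = (S − I)·e^(rT) = (533.86 − 25.4666) · e^(0.0115·5/12)
= 508.3934 · e^0.004792 = 508.3934 × 1.004803 = A$510.84

A$510.84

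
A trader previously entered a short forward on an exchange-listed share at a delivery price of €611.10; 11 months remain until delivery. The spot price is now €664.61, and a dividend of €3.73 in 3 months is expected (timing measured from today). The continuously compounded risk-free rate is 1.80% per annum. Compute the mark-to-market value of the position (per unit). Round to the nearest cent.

PV(remaining dividends) I = 3.73·e^(−0.0180·3/12) = 3.7133
Current forward F = (S − I)·e^(rT) = (664.61 − 3.7133)·e^(0.0180·11/12) = 660.8967 × 1.016637 = 671.8920
Value (long) = (F − K)·e^(−rT) = (671.8920 − 611.10) × 0.983635 = 59.7971
Short position value = −(long value) = -€59.80

-€59.80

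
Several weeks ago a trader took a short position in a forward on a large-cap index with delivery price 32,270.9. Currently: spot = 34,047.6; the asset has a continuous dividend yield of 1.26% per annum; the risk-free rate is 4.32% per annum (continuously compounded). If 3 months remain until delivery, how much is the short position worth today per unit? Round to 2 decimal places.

Current fair forward for the remaining 3 months: F = S·e^((r − q)·T), (r − q) = 0.0432 − 0.0126 = 0.0306
F = 34047.6 · e^(0.0306 × 3/12) = 34047.6 × 1.00767934 = 34309.0631
Value of long forward = (F − K)·e^(−rT) = (34309.0631 − 32270.9) · e^(−0.0432·3/12)
= 2038.1631 × 0.98925811 = 2016.27
Short position value = −(long value) = -2016.27

-2016.27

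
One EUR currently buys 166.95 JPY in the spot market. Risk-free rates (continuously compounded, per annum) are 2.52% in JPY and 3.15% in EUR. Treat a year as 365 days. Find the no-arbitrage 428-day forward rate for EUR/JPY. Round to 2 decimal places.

F = S·e^((r_JPY − r_EUR)T) = 166.95 · e^((0.0252 − 0.0315) × 428/365)
= 166.95 · e^-0.007387 = 166.95 × 0.992640
F = 165.72 JPY per EUR

165.72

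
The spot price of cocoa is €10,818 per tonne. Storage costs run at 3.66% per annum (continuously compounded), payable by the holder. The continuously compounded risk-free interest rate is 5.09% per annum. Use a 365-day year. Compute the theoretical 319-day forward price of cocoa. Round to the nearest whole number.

€11,678 per tonne

Net carry = r + u − y = 0.0509 + 0.0366 − 0.0000 = 0.0875
F = S·e^((r+u−y)T) = 10818 · e^(0.0875 × 319/365) = 10818 · e^0.076473
= 10818 × 1.079473 = €11,678 per tonne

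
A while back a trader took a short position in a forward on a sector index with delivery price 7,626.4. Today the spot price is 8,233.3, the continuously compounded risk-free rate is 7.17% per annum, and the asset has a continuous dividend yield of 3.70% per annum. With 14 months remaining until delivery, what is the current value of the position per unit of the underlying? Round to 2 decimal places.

Current fair forward for the remaining 14 months: F = S·e^((r − q)·T), (r − q) = 0.0717 − 0.0370 = 0.0347
F = 8233.3 · e^(0.0347 × 14/12) = 8233.3 × 1.04131395 = 8573.4501
Value of long forward = (F − K)·e^(−rT) = (8573.4501 − 7626.4) · e^(−0.0717·14/12)
= 947.0501 × 0.91975311 = 871.05
Short position value = −(long value) = -871.05

-871.05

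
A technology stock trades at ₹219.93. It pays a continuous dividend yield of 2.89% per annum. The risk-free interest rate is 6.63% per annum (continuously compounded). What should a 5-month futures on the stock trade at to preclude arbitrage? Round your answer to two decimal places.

₹223.38

F = S·e^((r − q)T) = 219.93 · e^((0.0663 − 0.0289) × 5/12)
= 219.93 · e^0.015583 = 219.93 × 1.015705
F = ₹223.38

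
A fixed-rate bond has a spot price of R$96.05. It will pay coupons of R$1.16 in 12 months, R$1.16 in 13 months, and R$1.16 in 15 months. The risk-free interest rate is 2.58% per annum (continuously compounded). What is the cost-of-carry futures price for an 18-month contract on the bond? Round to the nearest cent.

PV(coupons) I = 1.16·e^(−0.0258·12/12) + 1.16·e^(−0.0258·13/12) + 1.16·e^(−0.0258·15/12)
I = 1.1305 + 1.1280 + 1.1232 = 3.3817
F = (S − I)·e^(rT) = (96.05 − 3.3817) · e^(0.0258·18/12)
= 92.6683 · e^0.038700 = 92.6683 × 1.039459 = R$96.32

R$96.32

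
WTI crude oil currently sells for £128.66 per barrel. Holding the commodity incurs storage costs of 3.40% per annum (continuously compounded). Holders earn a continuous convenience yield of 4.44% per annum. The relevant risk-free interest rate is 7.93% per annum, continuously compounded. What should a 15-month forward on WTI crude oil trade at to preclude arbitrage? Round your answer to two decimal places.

Net carry = r + u − y = 0.0793 + 0.0340 − 0.0444 = 0.0689
F = S·e^((r+u−y)T) = 128.66 · e^(0.0689 × 15/12) = 128.66 · e^0.086125
= 128.66 × 1.089943 = £140.23 per barrel

£140.23 per barrel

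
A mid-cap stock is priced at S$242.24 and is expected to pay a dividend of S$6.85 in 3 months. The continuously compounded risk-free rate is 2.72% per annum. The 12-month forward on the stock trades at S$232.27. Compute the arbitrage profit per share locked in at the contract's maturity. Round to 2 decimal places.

PV(dividends) I = 6.85·e^(−0.0272·3/12) = 6.8036
Fair forward F* = (S − I)·e^(rT) = (242.24 − 6.8036)·e^0.027200 = 235.4364 × 1.027573 = 241.9281
Market S$232.27 < fair 241.9281: forward underpriced → reverse cash-and-carry (short the stock, invest proceeds at r, pay the dividends, go long the forward).
Profit at T = |F_mkt − F*| = |232.27 − 241.9281| = S$9.66 per share

S$9.66 per share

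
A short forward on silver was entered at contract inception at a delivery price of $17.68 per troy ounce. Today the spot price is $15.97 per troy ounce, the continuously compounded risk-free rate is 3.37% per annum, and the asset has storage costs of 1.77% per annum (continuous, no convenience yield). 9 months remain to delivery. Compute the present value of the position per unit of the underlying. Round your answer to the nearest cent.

Current fair forward for the remaining 9 months: F = S·e^((r + u)·T), (r + u) = 0.0337 + 0.0177 = 0.0514
F = 15.97 · e^(0.0514 × 9/12) = 15.97 × 1.039303 = 16.5977
Value of long forward = (F − K)·e^(−rT) = (16.5977 − 17.68) · e^(−0.0337·9/12)
= -1.0823 × 0.975042 = -1.06
Short position value = −(long value) = $1.06

$1.06 per troy ounce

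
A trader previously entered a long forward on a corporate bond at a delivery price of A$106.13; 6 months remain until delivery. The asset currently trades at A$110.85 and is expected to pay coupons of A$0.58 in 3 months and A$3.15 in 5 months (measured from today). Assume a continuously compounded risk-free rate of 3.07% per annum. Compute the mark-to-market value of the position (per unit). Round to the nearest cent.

A$2.65

PV(remaining coupons) I = 0.58·e^(−0.0307·3/12) + 3.15·e^(−0.0307·5/12) = 3.6855
Current forward F = (S − I)·e^(rT) = (110.85 − 3.6855)·e^(0.0307·6/12) = 107.1645 × 1.015468 = 108.8221
Value (long) = (F − K)·e^(−rT) = (108.8221 − 106.13) × 0.984767 = 2.6511
Value = A$2.65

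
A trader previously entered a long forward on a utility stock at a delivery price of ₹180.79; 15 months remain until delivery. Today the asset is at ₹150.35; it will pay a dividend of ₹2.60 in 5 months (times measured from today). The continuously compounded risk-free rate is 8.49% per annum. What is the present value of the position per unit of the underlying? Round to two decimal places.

PV(remaining dividends) I = 2.60·e^(−0.0849·5/12) = 2.5096
Current forward F = (S − I)·e^(rT) = (150.35 − 2.5096)·e^(0.0849·15/12) = 147.8404 × 1.111961 = 164.3928
Value (long) = (F − K)·e^(−rT) = (164.3928 − 180.79) × 0.899312 = -14.7462
Value = -₹14.75

-₹14.75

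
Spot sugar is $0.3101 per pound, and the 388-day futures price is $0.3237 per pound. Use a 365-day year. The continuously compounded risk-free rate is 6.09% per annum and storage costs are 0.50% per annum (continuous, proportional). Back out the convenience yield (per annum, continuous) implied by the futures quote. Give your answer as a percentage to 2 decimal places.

F = S·e^((r+u−y)T) ⇒ (r+u−y) = ln(F/S)/T
ln(0.3237/0.3101) = 0.042922; /T ⇒ 0.040378
y = r + u − ln(F/S)/T = 0.0609 + 0.0050 − 0.040378 = 0.025522
y = 2.55%

2.55%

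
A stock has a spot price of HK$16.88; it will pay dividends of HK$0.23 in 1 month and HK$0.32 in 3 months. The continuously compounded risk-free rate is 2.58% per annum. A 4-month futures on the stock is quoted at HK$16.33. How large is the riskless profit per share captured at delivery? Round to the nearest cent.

HK$0.14 per share

PV(dividends) I = 0.23·e^(−0.0258·1/12) + 0.32·e^(−0.0258·3/12) = 0.5474
Fair futures F* = (S − I)·e^(rT) = (16.88 − 0.5474)·e^0.008600 = 16.3326 × 1.008637 = 16.4737
Market HK$16.33 < fair 16.4737: forward underpriced → reverse cash-and-carry (short the stock, invest proceeds at r, pay the dividends, go long the forward).
Profit at T = |F_mkt − F*| = |16.33 − 16.4737| = HK$0.14 per share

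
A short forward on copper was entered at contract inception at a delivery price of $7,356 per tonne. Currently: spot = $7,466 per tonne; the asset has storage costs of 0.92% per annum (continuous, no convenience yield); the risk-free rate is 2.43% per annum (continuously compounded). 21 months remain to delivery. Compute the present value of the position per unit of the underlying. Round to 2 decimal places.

-$537.43 per tonne

Current fair forward for the remaining 21 months: F = S·e^((r + u)·T), (r + u) = 0.0243 + 0.0092 = 0.0335
F = 7466 · e^(0.0335 × 21/12) = 7466 × 1.06037752 = 7916.7786
Value of long forward = (F − K)·e^(−rT) = (7916.7786 − 7356) · e^(−0.0243·21/12)
= 560.7786 × 0.95836651 = 537.43
Short position value = −(long value) = -$537.43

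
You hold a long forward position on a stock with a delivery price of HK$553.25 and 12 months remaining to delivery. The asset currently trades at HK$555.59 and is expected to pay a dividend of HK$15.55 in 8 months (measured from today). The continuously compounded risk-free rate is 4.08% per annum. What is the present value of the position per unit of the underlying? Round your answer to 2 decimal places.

PV(remaining dividends) I = 15.55·e^(−0.0408·8/12) = 15.1327
Current forward F = (S − I)·e^(rT) = (555.59 − 15.1327)·e^(0.0408·12/12) = 540.4573 × 1.041644 = 562.9641
Value (long) = (F − K)·e^(−rT) = (562.9641 − 553.25) × 0.960021 = 9.3257
Value = HK$9.33

HK$9.33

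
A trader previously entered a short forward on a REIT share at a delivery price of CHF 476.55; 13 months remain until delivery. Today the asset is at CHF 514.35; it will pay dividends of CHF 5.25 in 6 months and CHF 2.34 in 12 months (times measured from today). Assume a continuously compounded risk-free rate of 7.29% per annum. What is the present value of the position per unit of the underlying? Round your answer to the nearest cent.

PV(remaining dividends) I = 5.25·e^(−0.0729·6/12) + 2.34·e^(−0.0729·12/12) = 7.2376
Current forward F = (S − I)·e^(rT) = (514.35 − 7.2376)·e^(0.0729·13/12) = 507.1124 × 1.082177 = 548.7854
Value (long) = (F − K)·e^(−rT) = (548.7854 − 476.55) × 0.924063 = 66.7501
Short position value = −(long value) = -CHF 66.75

-CHF 66.75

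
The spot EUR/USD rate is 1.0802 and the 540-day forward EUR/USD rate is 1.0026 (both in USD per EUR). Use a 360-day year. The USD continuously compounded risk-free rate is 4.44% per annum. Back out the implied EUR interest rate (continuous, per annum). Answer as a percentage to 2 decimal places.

F = S·e^((r_USD − r_EUR)T) ⇒ r_EUR = r_USD − ln(F/S)/T
ln(1.0026/1.0802) = -0.074550; /(540/360) = -0.049700
r_EUR = 0.0444 + 0.049700 = 0.094100
r_EUR = 9.41%

9.41%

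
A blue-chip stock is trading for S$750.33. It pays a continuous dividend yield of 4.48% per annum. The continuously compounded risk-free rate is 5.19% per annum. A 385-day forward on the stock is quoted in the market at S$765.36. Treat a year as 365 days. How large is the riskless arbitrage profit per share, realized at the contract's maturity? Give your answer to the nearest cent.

S$9.39 per share

Fair forward: F* = S·e^(carry·T), with carry = (r − q) = 0.0519 − 0.0448 = 0.0071
F* = 750.33 · e^(0.0071 × 385/365) = 750.33 · e^0.007489 = 750.33 × 1.007517 = S$755.9702
Market S$765.36 > fair S$755.9702: forward overpriced → cash-and-carry (buy spot, short the forward).
At maturity, profit = |F_mkt − F*| = |765.36 − 755.9702| = S$9.39 per share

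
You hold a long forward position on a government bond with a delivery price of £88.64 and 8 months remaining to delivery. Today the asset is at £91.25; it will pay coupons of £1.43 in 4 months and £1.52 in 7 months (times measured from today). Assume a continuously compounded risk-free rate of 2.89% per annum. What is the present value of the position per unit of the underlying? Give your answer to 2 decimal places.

£1.39

PV(remaining coupons) I = 1.43·e^(−0.0289·4/12) + 1.52·e^(−0.0289·7/12) = 2.9109
Current forward F = (S − I)·e^(rT) = (91.25 − 2.9109)·e^(0.0289·8/12) = 88.3391 × 1.019453 = 90.0576
Value (long) = (F − K)·e^(−rT) = (90.0576 − 88.64) × 0.980918 = 1.3905
Value = £1.39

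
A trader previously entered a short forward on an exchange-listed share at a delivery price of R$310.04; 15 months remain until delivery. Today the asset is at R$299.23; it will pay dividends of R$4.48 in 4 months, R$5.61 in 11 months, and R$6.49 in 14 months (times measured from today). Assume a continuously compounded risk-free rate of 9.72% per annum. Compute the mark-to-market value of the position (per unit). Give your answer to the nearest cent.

PV(remaining dividends) I = 4.48·e^(−0.0972·4/12) + 5.61·e^(−0.0972·11/12) + 6.49·e^(−0.0972·14/12) = 15.2632
Current forward F = (S − I)·e^(rT) = (299.23 − 15.2632)·e^(0.0972·15/12) = 283.9668 × 1.129189 = 320.6522
Value (long) = (F − K)·e^(−rT) = (320.6522 − 310.04) × 0.885591 = 9.3981
Short position value = −(long value) = -R$9.40

-R$9.40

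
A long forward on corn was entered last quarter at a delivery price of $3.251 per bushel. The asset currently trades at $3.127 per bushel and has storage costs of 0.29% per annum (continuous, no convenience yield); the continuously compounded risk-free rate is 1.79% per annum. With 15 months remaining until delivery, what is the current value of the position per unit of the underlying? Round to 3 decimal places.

Current fair forward for the remaining 15 months: F = S·e^((r + u)·T), (r + u) = 0.0179 + 0.0029 = 0.0208
F = 3.127 · e^(0.0208 × 15/12) = 3.127 × 1.026341 = 3.2094
Value of long forward = (F − K)·e^(−rT) = (3.2094 − 3.251) · e^(−0.0179·15/12)
= -0.0416 × 0.977873 = -0.041

-$0.041 per bushel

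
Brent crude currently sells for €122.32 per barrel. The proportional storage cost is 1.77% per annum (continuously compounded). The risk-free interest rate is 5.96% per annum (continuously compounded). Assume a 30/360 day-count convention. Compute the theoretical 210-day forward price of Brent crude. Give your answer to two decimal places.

€127.96 per barrel

Net carry = r + u − y = 0.0596 + 0.0177 − 0.0000 = 0.0773
F = S·e^((r+u−y)T) = 122.32 · e^(0.0773 × 210/360) = 122.32 · e^0.045092
= 122.32 × 1.046124 = €127.96 per barrel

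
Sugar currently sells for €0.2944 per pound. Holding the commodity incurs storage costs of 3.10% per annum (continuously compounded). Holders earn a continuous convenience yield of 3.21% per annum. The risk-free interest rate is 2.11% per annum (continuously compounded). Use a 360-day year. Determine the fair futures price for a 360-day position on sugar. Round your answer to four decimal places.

Net carry = r + u − y = 0.0211 + 0.0310 − 0.0321 = 0.0200
F = S·e^((r+u−y)T) = 0.2944 · e^(0.0200 × 360/360) = 0.2944 · e^0.020000
= 0.2944 × 1.020201 = €0.3003 per pound

€0.3003 per pound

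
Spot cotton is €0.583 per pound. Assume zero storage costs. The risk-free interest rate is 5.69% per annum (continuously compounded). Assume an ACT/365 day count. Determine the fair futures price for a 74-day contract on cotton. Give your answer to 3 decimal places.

F = S·e^(rT) = 0.583 · e^(0.0569 × 74/365) = 0.583 · e^0.011536
= 0.583 × 1.011603 = €0.590 per pound

€0.590 per pound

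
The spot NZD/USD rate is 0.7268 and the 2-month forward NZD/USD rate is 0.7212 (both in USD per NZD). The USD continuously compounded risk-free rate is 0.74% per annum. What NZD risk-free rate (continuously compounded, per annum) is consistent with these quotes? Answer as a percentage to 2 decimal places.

5.38%

F = S·e^((r_USD − r_NZD)T) ⇒ r_NZD = r_USD − ln(F/S)/T
ln(0.7212/0.7268) = -0.007735; /(2/12) = -0.046410
r_NZD = 0.0074 + 0.046410 = 0.053810
r_NZD = 5.38%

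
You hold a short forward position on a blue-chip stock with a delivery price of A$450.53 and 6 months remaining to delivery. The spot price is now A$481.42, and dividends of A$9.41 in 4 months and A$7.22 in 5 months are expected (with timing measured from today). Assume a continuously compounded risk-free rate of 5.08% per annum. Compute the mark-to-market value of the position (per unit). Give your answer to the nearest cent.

-A$25.87

PV(remaining dividends) I = 9.41·e^(−0.0508·4/12) + 7.22·e^(−0.0508·5/12) = 16.3208
Current forward F = (S − I)·e^(rT) = (481.42 − 16.3208)·e^(0.0508·6/12) = 465.0992 × 1.025725 = 477.0639
Value (long) = (F − K)·e^(−rT) = (477.0639 − 450.53) × 0.974920 = 25.8684
Short position value = −(long value) = -A$25.87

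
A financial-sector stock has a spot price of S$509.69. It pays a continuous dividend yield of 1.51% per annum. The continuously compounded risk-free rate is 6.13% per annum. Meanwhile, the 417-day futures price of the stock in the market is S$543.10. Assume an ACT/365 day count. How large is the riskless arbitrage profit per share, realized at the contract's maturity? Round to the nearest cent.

Fair futures: F* = S·e^(carry·T), with carry = (r − q) = 0.0613 − 0.0151 = 0.0462
F* = 509.69 · e^(0.0462 × 417/365) = 509.69 · e^0.052782 = 509.69 × 1.054200 = S$537.3152
Market S$543.10 > fair S$537.3152: forward overpriced → cash-and-carry (buy spot, short the forward).
At maturity, profit = |F_mkt − F*| = |543.10 − 537.3152| = S$5.78 per share

S$5.78 per share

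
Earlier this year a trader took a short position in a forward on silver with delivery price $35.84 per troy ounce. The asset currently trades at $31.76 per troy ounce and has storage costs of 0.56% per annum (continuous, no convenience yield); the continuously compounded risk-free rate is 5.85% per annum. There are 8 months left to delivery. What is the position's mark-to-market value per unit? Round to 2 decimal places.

Current fair forward for the remaining 8 months: F = S·e^((r + u)·T), (r + u) = 0.0585 + 0.0056 = 0.0641
F = 31.76 · e^(0.0641 × 8/12) = 31.76 × 1.043660 = 33.1466
Value of long forward = (F − K)·e^(−rT) = (33.1466 − 35.84) · e^(−0.0585·8/12)
= -2.6934 × 0.961751 = -2.59
Short position value = −(long value) = $2.59

$2.59 per troy ounce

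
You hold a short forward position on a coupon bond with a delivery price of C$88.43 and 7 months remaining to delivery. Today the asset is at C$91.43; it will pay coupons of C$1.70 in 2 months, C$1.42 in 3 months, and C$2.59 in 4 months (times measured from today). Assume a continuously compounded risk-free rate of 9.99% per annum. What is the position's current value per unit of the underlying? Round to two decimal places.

-C$2.44

PV(remaining coupons) I = 1.70·e^(−0.0999·2/12) + 1.42·e^(−0.0999·3/12) + 2.59·e^(−0.0999·4/12) = 5.5621
Current forward F = (S − I)·e^(rT) = (91.43 − 5.5621)·e^(0.0999·7/12) = 85.8679 × 1.060006 = 91.0205
Value (long) = (F − K)·e^(−rT) = (91.0205 − 88.43) × 0.943390 = 2.4439
Short position value = −(long value) = -C$2.44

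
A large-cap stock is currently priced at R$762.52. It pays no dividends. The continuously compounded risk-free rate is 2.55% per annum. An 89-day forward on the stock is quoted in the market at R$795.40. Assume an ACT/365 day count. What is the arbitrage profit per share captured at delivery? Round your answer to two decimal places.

R$28.12 per share

Fair forward: F* = S·e^(carry·T), with carry = r = 0.0255
F* = 762.52 · e^(0.0255 × 89/365) = 762.52 · e^0.006218 = 762.52 × 1.006237 = R$767.2758
Market R$795.40 > fair R$767.2758: forward overpriced → cash-and-carry (buy spot, short the forward).
At maturity, profit = |F_mkt − F*| = |795.40 − 767.2758| = R$28.12 per share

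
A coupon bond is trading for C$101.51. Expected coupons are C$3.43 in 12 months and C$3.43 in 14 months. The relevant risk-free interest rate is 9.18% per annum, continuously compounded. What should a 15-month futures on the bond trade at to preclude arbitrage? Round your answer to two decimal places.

C$106.89

PV(coupons) I = 3.43·e^(−0.0918·12/12) + 3.43·e^(−0.0918·14/12)
I = 3.1291 + 3.0816 = 6.2107
F = (S − I)·e^(rT) = (101.51 − 6.2107) · e^(0.0918·15/12)
= 95.2993 · e^0.114750 = 95.2993 × 1.121593 = C$106.89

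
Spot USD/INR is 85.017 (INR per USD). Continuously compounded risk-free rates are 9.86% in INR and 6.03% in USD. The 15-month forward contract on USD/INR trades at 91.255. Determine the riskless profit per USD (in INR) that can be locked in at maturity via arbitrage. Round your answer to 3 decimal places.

2.069 per USD (in INR)

Fair forward: F* = S·e^(carry·T), with carry = (r_INR − r_USD) = 0.0986 − 0.0603 = 0.0383
F* = 85.017 · e^(0.0383 × 15/12) = 85.017 · e^0.047875 = 85.017 × 1.049040 = 89.1862
Market 91.255 > fair 89.1862: forward overpriced → cash-and-carry (buy spot, short the forward).
At maturity, profit = |F_mkt − F*| = |91.255 − 89.1862| = 2.069 per USD (in INR)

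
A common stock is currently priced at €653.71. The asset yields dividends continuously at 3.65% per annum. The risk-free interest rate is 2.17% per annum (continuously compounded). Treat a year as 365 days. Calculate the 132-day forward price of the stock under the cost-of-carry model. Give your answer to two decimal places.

€650.22

F = S·e^((r − q)T) = 653.71 · e^((0.0217 − 0.0365) × 132/365)
= 653.71 · e^-0.005352 = 653.71 × 0.994662
F = €650.22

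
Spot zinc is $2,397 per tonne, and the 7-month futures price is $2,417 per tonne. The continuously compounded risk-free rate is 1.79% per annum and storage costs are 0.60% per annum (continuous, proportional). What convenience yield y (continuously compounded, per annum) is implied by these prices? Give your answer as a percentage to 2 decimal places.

0.97%

F = S·e^((r+u−y)T) ⇒ (r+u−y) = ln(F/S)/T
ln(2417/2397) = 0.008309; /T ⇒ 0.014244
y = r + u − ln(F/S)/T = 0.0179 + 0.0060 − 0.014244 = 0.009656
y = 0.97%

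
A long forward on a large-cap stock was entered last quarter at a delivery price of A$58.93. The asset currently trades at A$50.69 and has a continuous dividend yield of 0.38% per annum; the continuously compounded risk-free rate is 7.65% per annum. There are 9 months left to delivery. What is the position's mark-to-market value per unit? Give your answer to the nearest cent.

-A$5.10

Current fair forward for the remaining 9 months: F = S·e^((r − q)·T), (r − q) = 0.0765 − 0.0038 = 0.0727
F = 50.69 · e^(0.0727 × 9/12) = 50.69 × 1.056039 = 53.5306
Value of long forward = (F − K)·e^(−rT) = (53.5306 − 58.93) · e^(−0.0765·9/12)
= -5.3994 × 0.944240 = -5.10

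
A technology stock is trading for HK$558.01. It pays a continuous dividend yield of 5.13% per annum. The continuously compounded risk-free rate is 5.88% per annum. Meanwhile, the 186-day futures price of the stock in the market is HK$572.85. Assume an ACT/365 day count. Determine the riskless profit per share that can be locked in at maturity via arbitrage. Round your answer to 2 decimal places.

Fair futures: F* = S·e^(carry·T), with carry = (r − q) = 0.0588 − 0.0513 = 0.0075
F* = 558.01 · e^(0.0075 × 186/365) = 558.01 · e^0.003822 = 558.01 × 1.003829 = HK$560.1466
Market HK$572.85 > fair HK$560.1466: forward overpriced → cash-and-carry (buy spot, short the forward).
At maturity, profit = |F_mkt − F*| = |572.85 − 560.1466| = HK$12.70 per share

HK$12.70 per share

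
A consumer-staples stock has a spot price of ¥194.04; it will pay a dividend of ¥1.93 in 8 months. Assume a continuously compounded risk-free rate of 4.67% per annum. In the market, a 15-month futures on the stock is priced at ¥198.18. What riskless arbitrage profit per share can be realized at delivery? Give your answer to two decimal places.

PV(dividends) I = 1.93·e^(−0.0467·8/12) = 1.8708
Fair futures F* = (S − I)·e^(rT) = (194.04 − 1.8708)·e^0.058375 = 192.1692 × 1.060112 = 203.7209
Market ¥198.18 < fair 203.7209: forward underpriced → reverse cash-and-carry (short the stock, invest proceeds at r, pay the dividends, go long the forward).
Profit at T = |F_mkt − F*| = |198.18 − 203.7209| = ¥5.54 per share

¥5.54 per share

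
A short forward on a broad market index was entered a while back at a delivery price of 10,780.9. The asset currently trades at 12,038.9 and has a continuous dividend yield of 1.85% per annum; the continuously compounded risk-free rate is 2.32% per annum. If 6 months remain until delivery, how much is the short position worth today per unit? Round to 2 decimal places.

Current fair forward for the remaining 6 months: F = S·e^((r − q)·T), (r − q) = 0.0232 − 0.0185 = 0.0047
F = 12038.9 · e^(0.0047 × 6/12) = 12038.9 × 1.00235276 = 12067.2246
Value of long forward = (F − K)·e^(−rT) = (12067.2246 − 10780.9) · e^(−0.0232·6/12)
= 1286.3246 × 0.98846702 = 1271.49
Short position value = −(long value) = -1271.49

-1271.49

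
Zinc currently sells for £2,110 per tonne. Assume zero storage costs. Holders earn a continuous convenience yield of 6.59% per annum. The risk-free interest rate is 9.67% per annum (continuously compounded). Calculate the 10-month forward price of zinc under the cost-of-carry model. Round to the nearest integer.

£2,165 per tonne

Net carry = r + u − y = 0.0967 + 0.0000 − 0.0659 = 0.0308
F = S·e^((r+u−y)T) = 2110 · e^(0.0308 × 10/12) = 2110 · e^0.025667
= 2110 × 1.025999 = £2,165 per tonne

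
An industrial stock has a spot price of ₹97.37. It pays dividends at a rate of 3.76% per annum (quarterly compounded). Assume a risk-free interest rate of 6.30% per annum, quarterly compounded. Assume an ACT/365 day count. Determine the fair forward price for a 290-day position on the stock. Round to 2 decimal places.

F = S · (1+r/4)^(4T) / (1+q/4)^(4T)
= 97.37 × 1.050919 / 1.030181 = 97.37 × 1.020130
F = ₹99.33

₹99.33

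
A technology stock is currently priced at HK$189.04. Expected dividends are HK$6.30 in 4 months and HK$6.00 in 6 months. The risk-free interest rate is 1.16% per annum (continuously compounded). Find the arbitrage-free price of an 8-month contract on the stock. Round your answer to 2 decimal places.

HK$178.17

PV(dividends) I = 6.30·e^(−0.0116·4/12) + 6.00·e^(−0.0116·6/12)
I = 6.2757 + 5.9653 = 12.2410
F = (S − I)·e^(rT) = (189.04 − 12.2410) · e^(0.0116·8/12)
= 176.7990 · e^0.007733 = 176.7990 × 1.007763 = HK$178.17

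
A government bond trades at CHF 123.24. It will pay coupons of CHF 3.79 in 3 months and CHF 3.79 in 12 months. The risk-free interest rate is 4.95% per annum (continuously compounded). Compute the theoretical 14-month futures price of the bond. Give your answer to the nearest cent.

PV(coupons) I = 3.79·e^(−0.0495·3/12) + 3.79·e^(−0.0495·12/12)
I = 3.7434 + 3.6070 = 7.3504
F = (S − I)·e^(rT) = (123.24 − 7.3504) · e^(0.0495·14/12)
= 115.8896 · e^0.057750 = 115.8896 × 1.059450 = CHF 122.78

CHF 122.78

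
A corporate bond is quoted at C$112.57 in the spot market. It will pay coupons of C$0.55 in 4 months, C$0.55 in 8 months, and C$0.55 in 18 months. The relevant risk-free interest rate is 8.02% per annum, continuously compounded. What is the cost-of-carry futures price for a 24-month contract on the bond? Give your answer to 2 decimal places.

C$130.34

PV(coupons) I = 0.55·e^(−0.0802·4/12) + 0.55·e^(−0.0802·8/12) + 0.55·e^(−0.0802·18/12)
I = 0.5355 + 0.5214 + 0.4877 = 1.5446
F = (S − I)·e^(rT) = (112.57 − 1.5446) · e^(0.0802·24/12)
= 111.0254 · e^0.160400 = 111.0254 × 1.173980 = C$130.34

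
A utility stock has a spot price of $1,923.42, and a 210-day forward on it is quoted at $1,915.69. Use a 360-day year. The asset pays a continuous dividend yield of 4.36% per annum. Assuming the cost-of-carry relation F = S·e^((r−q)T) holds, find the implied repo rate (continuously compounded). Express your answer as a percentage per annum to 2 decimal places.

From F = S·e^((r−q)T): (r − q) = ln(F/S)/T
ln(1915.69/1923.42) = ln(0.995981) = -0.004027
(r − q) = -0.004027 / (210/360) = -0.006903
r = ln(F/S)/T + q = -0.006903 + 0.0436 = 0.036697
r = 3.67%

3.67%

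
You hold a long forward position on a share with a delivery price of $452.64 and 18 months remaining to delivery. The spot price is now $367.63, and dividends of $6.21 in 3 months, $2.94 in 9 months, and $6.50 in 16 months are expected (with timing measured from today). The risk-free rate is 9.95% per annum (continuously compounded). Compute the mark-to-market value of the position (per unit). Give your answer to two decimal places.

PV(remaining dividends) I = 6.21·e^(−0.0995·3/12) + 2.94·e^(−0.0995·9/12) + 6.50·e^(−0.0995·16/12) = 14.4784
Current forward F = (S − I)·e^(rT) = (367.63 − 14.4784)·e^(0.0995·18/12) = 353.1516 × 1.160963 = 409.9959
Value (long) = (F − K)·e^(−rT) = (409.9959 − 452.64) × 0.861354 = -36.7317
Value = -$36.73

-$36.73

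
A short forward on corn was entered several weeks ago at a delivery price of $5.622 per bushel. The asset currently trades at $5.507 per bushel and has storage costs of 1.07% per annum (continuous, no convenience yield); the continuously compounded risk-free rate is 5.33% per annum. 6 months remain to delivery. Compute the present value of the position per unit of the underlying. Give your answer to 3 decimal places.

-$0.062 per bushel

Current fair forward for the remaining 6 months: F = S·e^((r + u)·T), (r + u) = 0.0533 + 0.0107 = 0.0640
F = 5.507 · e^(0.0640 × 6/12) = 5.507 × 1.032518 = 5.6861
Value of long forward = (F − K)·e^(−rT) = (5.6861 − 5.622) · e^(−0.0533·6/12)
= 0.0641 × 0.973702 = 0.062
Short position value = −(long value) = -$0.062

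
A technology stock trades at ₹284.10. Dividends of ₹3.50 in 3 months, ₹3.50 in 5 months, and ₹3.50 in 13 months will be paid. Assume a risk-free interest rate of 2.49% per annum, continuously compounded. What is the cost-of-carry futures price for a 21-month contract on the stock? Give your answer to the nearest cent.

₹285.94

PV(dividends) I = 3.50·e^(−0.0249·3/12) + 3.50·e^(−0.0249·5/12) + 3.50·e^(−0.0249·13/12)
I = 3.4783 + 3.4639 + 3.4068 = 10.3490
F = (S − I)·e^(rT) = (284.10 − 10.3490) · e^(0.0249·21/12)
= 273.7510 · e^0.043575 = 273.7510 × 1.044538 = ₹285.94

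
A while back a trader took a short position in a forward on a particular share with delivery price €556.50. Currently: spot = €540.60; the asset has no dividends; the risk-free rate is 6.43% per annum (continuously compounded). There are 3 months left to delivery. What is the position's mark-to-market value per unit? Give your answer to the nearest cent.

Current fair forward for the remaining 3 months: F = S·e^(r·T), r = 0.0643
F = 540.60 · e^(0.0643 × 3/12) = 540.60 × 1.016205 = 549.3604
Value of long forward = (F − K)·e^(−rT) = (549.3604 − 556.50) · e^(−0.0643·3/12)
= -7.1396 × 0.984054 = -7.03
Short position value = −(long value) = €7.03

€7.03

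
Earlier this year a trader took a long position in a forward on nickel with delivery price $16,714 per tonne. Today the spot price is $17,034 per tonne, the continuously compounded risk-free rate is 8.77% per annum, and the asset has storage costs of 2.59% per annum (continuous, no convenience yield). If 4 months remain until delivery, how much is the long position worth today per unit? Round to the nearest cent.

Current fair forward for the remaining 4 months: F = S·e^((r + u)·T), (r + u) = 0.0877 + 0.0259 = 0.1136
F = 17034 · e^(0.1136 × 4/12) = 17034 × 1.03859274 = 17691.3887
Value of long forward = (F − K)·e^(−rT) = (17691.3887 − 16714) · e^(−0.0877·4/12)
= 977.3887 × 0.97118983 = 949.23

$949.23 per tonne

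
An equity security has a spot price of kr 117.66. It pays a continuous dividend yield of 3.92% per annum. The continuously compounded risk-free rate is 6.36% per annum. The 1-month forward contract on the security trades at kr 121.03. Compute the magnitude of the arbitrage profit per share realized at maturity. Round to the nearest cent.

kr 3.13 per share

Fair forward: F* = S·e^(carry·T), with carry = (r − q) = 0.0636 − 0.0392 = 0.0244
F* = 117.66 · e^(0.0244 × 1/12) = 117.66 · e^0.002033 = 117.66 × 1.002035 = kr 117.8994
Market kr 121.03 > fair kr 117.8994: forward overpriced → cash-and-carry (buy spot, short the forward).
At maturity, profit = |F_mkt − F*| = |121.03 − 117.8994| = kr 3.13 per share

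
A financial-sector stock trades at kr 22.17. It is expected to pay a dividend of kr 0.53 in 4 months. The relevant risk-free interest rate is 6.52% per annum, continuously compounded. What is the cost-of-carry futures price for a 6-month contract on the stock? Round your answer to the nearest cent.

kr 22.37

PV(dividends) I = 0.53·e^(−0.0652·4/12)
I = 0.5186
F = (S − I)·e^(rT) = (22.17 − 0.5186) · e^(0.0652·6/12)
= 21.6514 · e^0.032600 = 21.6514 × 1.033137 = kr 22.37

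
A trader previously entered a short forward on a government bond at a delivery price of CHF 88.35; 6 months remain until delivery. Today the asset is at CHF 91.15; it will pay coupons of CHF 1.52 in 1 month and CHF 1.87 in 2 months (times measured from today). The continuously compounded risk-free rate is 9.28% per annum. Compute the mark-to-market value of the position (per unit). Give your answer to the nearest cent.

PV(remaining coupons) I = 1.52·e^(−0.0928·1/12) + 1.87·e^(−0.0928·2/12) = 3.3496
Current forward F = (S − I)·e^(rT) = (91.15 − 3.3496)·e^(0.0928·6/12) = 87.8004 × 1.047493 = 91.9703
Value (long) = (F − K)·e^(−rT) = (91.9703 − 88.35) × 0.954660 = 3.4562
Short position value = −(long value) = -CHF 3.46

-CHF 3.46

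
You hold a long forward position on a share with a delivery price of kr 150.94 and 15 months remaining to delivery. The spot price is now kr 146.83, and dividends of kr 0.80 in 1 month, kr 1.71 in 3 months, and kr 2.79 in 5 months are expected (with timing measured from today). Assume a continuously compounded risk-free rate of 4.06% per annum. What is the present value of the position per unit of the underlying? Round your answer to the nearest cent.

PV(remaining dividends) I = 0.80·e^(−0.0406·1/12) + 1.71·e^(−0.0406·3/12) + 2.79·e^(−0.0406·5/12) = 5.2332
Current forward F = (S − I)·e^(rT) = (146.83 − 5.2332)·e^(0.0406·15/12) = 141.5968 × 1.052060 = 148.9683
Value (long) = (F − K)·e^(−rT) = (148.9683 − 150.94) × 0.950516 = -1.8741
Value = -kr 1.87

-kr 1.87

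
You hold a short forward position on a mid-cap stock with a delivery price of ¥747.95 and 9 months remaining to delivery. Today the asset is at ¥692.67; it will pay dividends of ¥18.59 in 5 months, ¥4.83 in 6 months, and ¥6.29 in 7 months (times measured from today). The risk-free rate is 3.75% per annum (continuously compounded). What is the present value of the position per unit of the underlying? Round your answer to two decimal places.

¥63.73

PV(remaining dividends) I = 18.59·e^(−0.0375·5/12) + 4.83·e^(−0.0375·6/12) + 6.29·e^(−0.0375·7/12) = 29.1960
Current forward F = (S − I)·e^(rT) = (692.67 − 29.1960)·e^(0.0375·9/12) = 663.4740 × 1.028524 = 682.3989
Value (long) = (F − K)·e^(−rT) = (682.3989 − 747.95) × 0.972267 = -63.7332
Short position value = −(long value) = ¥63.73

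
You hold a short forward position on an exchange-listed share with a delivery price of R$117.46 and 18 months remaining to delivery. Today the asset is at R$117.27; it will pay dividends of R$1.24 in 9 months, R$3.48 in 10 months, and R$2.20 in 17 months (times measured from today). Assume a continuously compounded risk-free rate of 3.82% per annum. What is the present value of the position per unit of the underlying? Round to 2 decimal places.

R$0.31

PV(remaining dividends) I = 1.24·e^(−0.0382·9/12) + 3.48·e^(−0.0382·10/12) + 2.20·e^(−0.0382·17/12) = 6.6601
Current forward F = (S − I)·e^(rT) = (117.27 − 6.6601)·e^(0.0382·18/12) = 110.6099 × 1.058973 = 117.1329
Value (long) = (F − K)·e^(−rT) = (117.1329 − 117.46) × 0.944311 = -0.3089
Short position value = −(long value) = R$0.31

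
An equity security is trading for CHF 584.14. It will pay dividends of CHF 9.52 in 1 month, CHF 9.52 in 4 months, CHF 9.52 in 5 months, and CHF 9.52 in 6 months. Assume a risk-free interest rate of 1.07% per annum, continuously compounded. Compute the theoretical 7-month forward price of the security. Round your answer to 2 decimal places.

CHF 549.62

PV(dividends) I = 9.52·e^(−0.0107·1/12) + 9.52·e^(−0.0107·4/12) + 9.52·e^(−0.0107·5/12) + 9.52·e^(−0.0107·6/12)
I = 9.5115 + 9.4861 + 9.4777 + 9.4692 = 37.9445
F = (S − I)·e^(rT) = (584.14 − 37.9445) · e^(0.0107·7/12)
= 546.1955 · e^0.006242 = 546.1955 × 1.006262 = CHF 549.62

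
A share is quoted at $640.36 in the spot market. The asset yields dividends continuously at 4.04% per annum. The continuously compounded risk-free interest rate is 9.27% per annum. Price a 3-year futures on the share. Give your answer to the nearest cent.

F = S·e^((r − q)T) = 640.36 · e^((0.0927 − 0.0404) × 3)
= 640.36 · e^0.156900 = 640.36 × 1.169879
F = $749.14

$749.14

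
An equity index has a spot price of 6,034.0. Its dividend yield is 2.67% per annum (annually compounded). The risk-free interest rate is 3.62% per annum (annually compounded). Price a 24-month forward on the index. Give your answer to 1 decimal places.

6,146.2

F = S · (1+r)^T / (1+q)^T
= 6034.0 × 1.073710 / 1.054113 = 6034.0 × 1.018591
F = 6,146.2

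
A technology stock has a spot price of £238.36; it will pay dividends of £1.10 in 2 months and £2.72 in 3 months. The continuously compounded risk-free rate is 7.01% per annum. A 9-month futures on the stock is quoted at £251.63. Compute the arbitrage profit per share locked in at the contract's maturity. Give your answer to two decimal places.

£4.37 per share

PV(dividends) I = 1.10·e^(−0.0701·2/12) + 2.72·e^(−0.0701·3/12) = 3.7600
Fair futures F* = (S − I)·e^(rT) = (238.36 − 3.7600)·e^0.052575 = 234.6000 × 1.053982 = 247.2642
Market £251.63 > fair 247.2642: forward overpriced → cash-and-carry (borrow at r, buy the stock and collect the dividends, short the forward).
Profit at T = |F_mkt − F*| = |251.63 − 247.2642| = £4.37 per share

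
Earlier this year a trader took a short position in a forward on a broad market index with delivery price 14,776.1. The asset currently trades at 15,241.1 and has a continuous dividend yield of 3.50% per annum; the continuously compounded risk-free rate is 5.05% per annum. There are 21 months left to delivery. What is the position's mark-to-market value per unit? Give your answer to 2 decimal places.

-809.30

Current fair forward for the remaining 21 months: F = S·e^((r − q)·T), (r − q) = 0.0505 − 0.0350 = 0.0155
F = 15241.1 · e^(0.0155 × 21/12) = 15241.1 × 1.02749623 = 15660.1728
Value of long forward = (F − K)·e^(−rT) = (15660.1728 − 14776.1) · e^(−0.0505·21/12)
= 884.0728 × 0.91541753 = 809.30
Short position value = −(long value) = -809.30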